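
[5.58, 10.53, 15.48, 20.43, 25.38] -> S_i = 5.58 + 4.95*i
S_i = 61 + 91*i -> [61, 152, 243, 334, 425]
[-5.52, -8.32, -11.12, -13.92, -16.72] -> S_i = -5.52 + -2.80*i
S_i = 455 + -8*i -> [455, 447, 439, 431, 423]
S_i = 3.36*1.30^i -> [3.36, 4.37, 5.68, 7.38, 9.6]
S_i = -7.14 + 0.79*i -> [-7.14, -6.35, -5.56, -4.77, -3.98]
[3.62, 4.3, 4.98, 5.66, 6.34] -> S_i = 3.62 + 0.68*i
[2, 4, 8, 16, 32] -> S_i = 2*2^i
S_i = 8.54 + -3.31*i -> [8.54, 5.23, 1.92, -1.39, -4.7]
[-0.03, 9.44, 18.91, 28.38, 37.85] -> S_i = -0.03 + 9.47*i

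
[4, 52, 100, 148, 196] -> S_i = 4 + 48*i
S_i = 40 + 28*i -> [40, 68, 96, 124, 152]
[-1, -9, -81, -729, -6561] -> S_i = -1*9^i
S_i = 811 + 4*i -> [811, 815, 819, 823, 827]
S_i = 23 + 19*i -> [23, 42, 61, 80, 99]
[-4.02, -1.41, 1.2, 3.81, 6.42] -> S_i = -4.02 + 2.61*i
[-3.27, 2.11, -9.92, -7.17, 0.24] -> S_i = Random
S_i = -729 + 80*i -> [-729, -649, -569, -489, -409]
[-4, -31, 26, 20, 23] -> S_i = Random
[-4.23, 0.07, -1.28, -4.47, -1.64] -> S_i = Random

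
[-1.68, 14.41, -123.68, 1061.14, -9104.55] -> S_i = -1.68*(-8.58)^i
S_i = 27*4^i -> [27, 108, 432, 1728, 6912]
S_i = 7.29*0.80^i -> [7.29, 5.83, 4.67, 3.73, 2.99]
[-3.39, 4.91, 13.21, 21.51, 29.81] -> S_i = -3.39 + 8.30*i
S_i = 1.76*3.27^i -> [1.76, 5.76, 18.82, 61.54, 201.24]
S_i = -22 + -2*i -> [-22, -24, -26, -28, -30]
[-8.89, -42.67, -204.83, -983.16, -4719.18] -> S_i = -8.89*4.80^i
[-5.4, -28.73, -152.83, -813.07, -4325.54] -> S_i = -5.40*5.32^i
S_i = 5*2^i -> [5, 10, 20, 40, 80]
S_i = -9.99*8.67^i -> [-9.99, -86.61, -750.94, -6510.63, -56447.13]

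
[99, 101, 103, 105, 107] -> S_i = 99 + 2*i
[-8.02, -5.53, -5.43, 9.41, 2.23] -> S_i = Random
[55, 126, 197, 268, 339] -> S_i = 55 + 71*i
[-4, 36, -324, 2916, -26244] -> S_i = -4*-9^i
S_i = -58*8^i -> [-58, -464, -3712, -29696, -237568]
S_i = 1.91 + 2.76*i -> [1.91, 4.67, 7.43, 10.19, 12.95]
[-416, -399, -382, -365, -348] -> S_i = -416 + 17*i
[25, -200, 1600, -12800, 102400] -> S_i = 25*-8^i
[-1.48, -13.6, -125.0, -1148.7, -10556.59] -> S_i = -1.48*9.19^i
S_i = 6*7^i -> [6, 42, 294, 2058, 14406]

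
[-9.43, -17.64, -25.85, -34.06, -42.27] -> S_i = -9.43 + -8.21*i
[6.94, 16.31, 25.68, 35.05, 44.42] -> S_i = 6.94 + 9.37*i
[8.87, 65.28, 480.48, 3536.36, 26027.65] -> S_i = 8.87*7.36^i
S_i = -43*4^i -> [-43, -172, -688, -2752, -11008]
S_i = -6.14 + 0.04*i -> [-6.14, -6.1, -6.06, -6.02, -5.98]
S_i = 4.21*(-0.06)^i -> [4.21, -0.25, 0.02, -0.0, 0.0]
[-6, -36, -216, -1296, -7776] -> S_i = -6*6^i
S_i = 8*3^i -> [8, 24, 72, 216, 648]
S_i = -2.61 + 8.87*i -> [-2.61, 6.26, 15.13, 24.0, 32.87]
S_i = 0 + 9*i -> [0, 9, 18, 27, 36]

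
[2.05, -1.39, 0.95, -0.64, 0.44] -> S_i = 2.05*(-0.68)^i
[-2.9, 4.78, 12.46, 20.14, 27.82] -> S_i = -2.90 + 7.68*i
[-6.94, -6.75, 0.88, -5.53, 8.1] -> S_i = Random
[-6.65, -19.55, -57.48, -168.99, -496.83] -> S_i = -6.65*2.94^i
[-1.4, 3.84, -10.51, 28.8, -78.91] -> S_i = -1.40*(-2.74)^i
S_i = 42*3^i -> [42, 126, 378, 1134, 3402]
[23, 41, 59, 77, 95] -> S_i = 23 + 18*i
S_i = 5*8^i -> [5, 40, 320, 2560, 20480]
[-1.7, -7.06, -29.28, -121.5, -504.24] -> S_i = -1.70*4.15^i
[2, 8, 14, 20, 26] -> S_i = 2 + 6*i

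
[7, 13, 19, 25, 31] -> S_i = 7 + 6*i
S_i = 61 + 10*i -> [61, 71, 81, 91, 101]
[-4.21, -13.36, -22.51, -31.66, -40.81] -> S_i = -4.21 + -9.15*i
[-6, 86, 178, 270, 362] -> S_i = -6 + 92*i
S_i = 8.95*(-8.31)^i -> [8.95, -74.37, 618.05, -5136.01, 42680.27]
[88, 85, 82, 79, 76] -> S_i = 88 + -3*i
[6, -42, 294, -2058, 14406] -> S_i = 6*-7^i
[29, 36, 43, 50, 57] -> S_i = 29 + 7*i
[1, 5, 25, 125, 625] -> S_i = 1*5^i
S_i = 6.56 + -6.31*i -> [6.56, 0.25, -6.06, -12.37, -18.68]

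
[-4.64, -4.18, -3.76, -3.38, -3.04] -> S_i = -4.64*0.90^i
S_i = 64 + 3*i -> [64, 67, 70, 73, 76]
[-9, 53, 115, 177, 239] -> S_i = -9 + 62*i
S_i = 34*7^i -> [34, 238, 1666, 11662, 81634]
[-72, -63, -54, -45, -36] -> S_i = -72 + 9*i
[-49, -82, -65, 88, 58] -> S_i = Random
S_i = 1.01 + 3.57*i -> [1.01, 4.58, 8.15, 11.72, 15.29]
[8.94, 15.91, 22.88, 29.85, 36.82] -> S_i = 8.94 + 6.97*i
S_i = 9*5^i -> [9, 45, 225, 1125, 5625]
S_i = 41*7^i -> [41, 287, 2009, 14063, 98441]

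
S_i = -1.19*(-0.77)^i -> [-1.19, 0.92, -0.71, 0.54, -0.42]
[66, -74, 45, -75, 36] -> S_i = Random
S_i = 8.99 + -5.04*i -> [8.99, 3.95, -1.09, -6.13, -11.17]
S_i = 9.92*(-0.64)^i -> [9.92, -6.35, 4.06, -2.6, 1.66]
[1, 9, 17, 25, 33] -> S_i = 1 + 8*i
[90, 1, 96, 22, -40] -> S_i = Random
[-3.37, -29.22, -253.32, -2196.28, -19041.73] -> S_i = -3.37*8.67^i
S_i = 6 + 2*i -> [6, 8, 10, 12, 14]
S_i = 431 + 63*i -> [431, 494, 557, 620, 683]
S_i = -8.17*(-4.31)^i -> [-8.17, 35.21, -151.77, 654.11, -2819.23]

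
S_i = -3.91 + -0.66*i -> [-3.91, -4.57, -5.23, -5.89, -6.55]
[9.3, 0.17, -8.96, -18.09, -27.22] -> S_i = 9.30 + -9.13*i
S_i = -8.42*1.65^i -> [-8.42, -13.89, -22.92, -37.82, -62.41]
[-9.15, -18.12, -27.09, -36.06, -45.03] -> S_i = -9.15 + -8.97*i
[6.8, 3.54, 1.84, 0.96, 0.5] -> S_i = 6.80*0.52^i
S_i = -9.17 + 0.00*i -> [-9.17, -9.17, -9.17, -9.17, -9.17]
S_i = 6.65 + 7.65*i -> [6.65, 14.3, 21.95, 29.6, 37.25]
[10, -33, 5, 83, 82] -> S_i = Random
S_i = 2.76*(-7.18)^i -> [2.76, -19.82, 142.28, -1021.6, 7335.11]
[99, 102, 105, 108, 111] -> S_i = 99 + 3*i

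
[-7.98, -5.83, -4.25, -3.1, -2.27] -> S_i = -7.98*0.73^i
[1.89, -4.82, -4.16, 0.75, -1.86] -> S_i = Random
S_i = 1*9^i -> [1, 9, 81, 729, 6561]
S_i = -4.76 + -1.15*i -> [-4.76, -5.91, -7.06, -8.21, -9.36]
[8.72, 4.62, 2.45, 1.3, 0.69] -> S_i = 8.72*0.53^i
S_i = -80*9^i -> [-80, -720, -6480, -58320, -524880]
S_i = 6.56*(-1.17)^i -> [6.56, -7.68, 8.98, -10.51, 12.29]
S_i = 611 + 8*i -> [611, 619, 627, 635, 643]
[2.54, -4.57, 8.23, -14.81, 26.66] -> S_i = 2.54*(-1.80)^i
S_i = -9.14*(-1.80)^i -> [-9.14, 16.45, -29.61, 53.3, -95.95]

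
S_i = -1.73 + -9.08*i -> [-1.73, -10.81, -19.89, -28.97, -38.05]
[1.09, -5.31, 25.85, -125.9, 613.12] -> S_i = 1.09*(-4.87)^i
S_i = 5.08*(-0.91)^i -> [5.08, -4.62, 4.21, -3.83, 3.48]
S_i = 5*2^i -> [5, 10, 20, 40, 80]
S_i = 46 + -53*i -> [46, -7, -60, -113, -166]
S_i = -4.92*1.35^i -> [-4.92, -6.64, -8.97, -12.11, -16.34]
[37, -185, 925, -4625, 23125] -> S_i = 37*-5^i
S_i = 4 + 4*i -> [4, 8, 12, 16, 20]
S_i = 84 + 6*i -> [84, 90, 96, 102, 108]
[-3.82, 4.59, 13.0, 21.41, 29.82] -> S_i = -3.82 + 8.41*i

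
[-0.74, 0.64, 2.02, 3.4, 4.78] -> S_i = -0.74 + 1.38*i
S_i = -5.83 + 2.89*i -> [-5.83, -2.94, -0.05, 2.84, 5.73]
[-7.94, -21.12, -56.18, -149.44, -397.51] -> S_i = -7.94*2.66^i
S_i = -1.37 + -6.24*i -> [-1.37, -7.61, -13.85, -20.09, -26.33]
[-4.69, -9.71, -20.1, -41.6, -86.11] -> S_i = -4.69*2.07^i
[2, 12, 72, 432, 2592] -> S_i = 2*6^i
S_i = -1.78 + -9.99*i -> [-1.78, -11.77, -21.76, -31.75, -41.74]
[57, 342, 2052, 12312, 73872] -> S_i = 57*6^i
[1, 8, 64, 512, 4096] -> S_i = 1*8^i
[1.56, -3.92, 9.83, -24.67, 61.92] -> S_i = 1.56*(-2.51)^i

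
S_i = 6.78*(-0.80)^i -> [6.78, -5.42, 4.34, -3.47, 2.78]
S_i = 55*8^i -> [55, 440, 3520, 28160, 225280]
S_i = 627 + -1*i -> [627, 626, 625, 624, 623]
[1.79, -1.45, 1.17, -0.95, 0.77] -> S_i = 1.79*(-0.81)^i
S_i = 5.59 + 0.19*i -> [5.59, 5.78, 5.97, 6.16, 6.35]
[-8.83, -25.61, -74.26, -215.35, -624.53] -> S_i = -8.83*2.90^i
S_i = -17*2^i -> [-17, -34, -68, -136, -272]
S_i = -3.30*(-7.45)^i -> [-3.3, 24.58, -183.16, 1364.53, -10165.74]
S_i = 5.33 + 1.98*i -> [5.33, 7.31, 9.29, 11.27, 13.25]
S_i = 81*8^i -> [81, 648, 5184, 41472, 331776]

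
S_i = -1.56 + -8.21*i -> [-1.56, -9.77, -17.98, -26.19, -34.4]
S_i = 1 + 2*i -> [1, 3, 5, 7, 9]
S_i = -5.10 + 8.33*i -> [-5.1, 3.23, 11.56, 19.89, 28.22]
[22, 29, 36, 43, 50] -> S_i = 22 + 7*i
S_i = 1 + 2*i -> [1, 3, 5, 7, 9]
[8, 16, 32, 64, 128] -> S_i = 8*2^i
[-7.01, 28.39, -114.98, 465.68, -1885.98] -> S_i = -7.01*(-4.05)^i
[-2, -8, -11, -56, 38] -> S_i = Random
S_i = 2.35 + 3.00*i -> [2.35, 5.35, 8.35, 11.35, 14.35]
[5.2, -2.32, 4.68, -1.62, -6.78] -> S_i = Random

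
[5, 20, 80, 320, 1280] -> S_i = 5*4^i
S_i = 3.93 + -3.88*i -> [3.93, 0.05, -3.83, -7.71, -11.59]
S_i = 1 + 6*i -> [1, 7, 13, 19, 25]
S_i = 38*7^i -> [38, 266, 1862, 13034, 91238]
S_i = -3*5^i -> [-3, -15, -75, -375, -1875]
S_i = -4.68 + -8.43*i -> [-4.68, -13.11, -21.54, -29.97, -38.4]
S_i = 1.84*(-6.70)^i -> [1.84, -12.33, 82.6, -553.4, 3707.81]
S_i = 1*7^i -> [1, 7, 49, 343, 2401]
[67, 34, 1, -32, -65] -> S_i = 67 + -33*i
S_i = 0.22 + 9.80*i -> [0.22, 10.02, 19.82, 29.62, 39.42]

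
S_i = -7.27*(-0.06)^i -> [-7.27, 0.44, -0.03, 0.0, -0.0]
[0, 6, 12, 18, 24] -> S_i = 0 + 6*i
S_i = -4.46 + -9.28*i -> [-4.46, -13.74, -23.02, -32.3, -41.58]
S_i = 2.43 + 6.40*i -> [2.43, 8.83, 15.23, 21.63, 28.03]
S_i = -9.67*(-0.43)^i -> [-9.67, 4.16, -1.79, 0.77, -0.33]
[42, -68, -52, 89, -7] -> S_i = Random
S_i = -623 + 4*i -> [-623, -619, -615, -611, -607]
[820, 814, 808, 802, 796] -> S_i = 820 + -6*i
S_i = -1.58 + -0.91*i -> [-1.58, -2.49, -3.4, -4.31, -5.22]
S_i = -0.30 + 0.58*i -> [-0.3, 0.28, 0.86, 1.44, 2.02]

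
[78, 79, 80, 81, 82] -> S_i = 78 + 1*i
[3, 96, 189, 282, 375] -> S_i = 3 + 93*i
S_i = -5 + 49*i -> [-5, 44, 93, 142, 191]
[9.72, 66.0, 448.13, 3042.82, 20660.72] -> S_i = 9.72*6.79^i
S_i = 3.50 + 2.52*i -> [3.5, 6.02, 8.54, 11.06, 13.58]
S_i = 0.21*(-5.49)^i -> [0.21, -1.15, 6.33, -34.75, 190.77]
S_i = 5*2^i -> [5, 10, 20, 40, 80]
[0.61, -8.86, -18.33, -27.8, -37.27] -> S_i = 0.61 + -9.47*i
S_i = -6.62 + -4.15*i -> [-6.62, -10.77, -14.92, -19.07, -23.22]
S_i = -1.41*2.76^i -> [-1.41, -3.89, -10.74, -29.64, -81.82]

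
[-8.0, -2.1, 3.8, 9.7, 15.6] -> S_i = -8.00 + 5.90*i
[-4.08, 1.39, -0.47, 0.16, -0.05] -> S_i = -4.08*(-0.34)^i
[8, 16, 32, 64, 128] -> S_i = 8*2^i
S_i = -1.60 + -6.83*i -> [-1.6, -8.43, -15.26, -22.09, -28.92]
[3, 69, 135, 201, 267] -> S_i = 3 + 66*i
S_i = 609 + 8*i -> [609, 617, 625, 633, 641]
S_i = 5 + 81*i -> [5, 86, 167, 248, 329]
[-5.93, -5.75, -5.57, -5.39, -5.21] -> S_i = -5.93 + 0.18*i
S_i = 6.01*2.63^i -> [6.01, 15.81, 41.57, 109.33, 287.54]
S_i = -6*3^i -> [-6, -18, -54, -162, -486]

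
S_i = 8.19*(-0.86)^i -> [8.19, -7.04, 6.06, -5.21, 4.48]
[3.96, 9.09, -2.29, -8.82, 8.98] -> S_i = Random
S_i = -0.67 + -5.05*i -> [-0.67, -5.72, -10.77, -15.82, -20.87]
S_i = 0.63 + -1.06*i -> [0.63, -0.43, -1.49, -2.55, -3.61]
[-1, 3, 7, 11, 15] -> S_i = -1 + 4*i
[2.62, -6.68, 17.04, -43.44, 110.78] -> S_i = 2.62*(-2.55)^i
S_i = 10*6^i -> [10, 60, 360, 2160, 12960]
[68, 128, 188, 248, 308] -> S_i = 68 + 60*i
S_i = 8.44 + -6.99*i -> [8.44, 1.45, -5.54, -12.53, -19.52]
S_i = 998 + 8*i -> [998, 1006, 1014, 1022, 1030]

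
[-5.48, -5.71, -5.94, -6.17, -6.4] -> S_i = -5.48 + -0.23*i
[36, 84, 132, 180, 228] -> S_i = 36 + 48*i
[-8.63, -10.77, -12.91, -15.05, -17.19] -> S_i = -8.63 + -2.14*i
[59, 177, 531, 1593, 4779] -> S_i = 59*3^i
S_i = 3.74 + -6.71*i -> [3.74, -2.97, -9.68, -16.39, -23.1]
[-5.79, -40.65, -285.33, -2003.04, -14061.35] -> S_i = -5.79*7.02^i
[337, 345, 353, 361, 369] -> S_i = 337 + 8*i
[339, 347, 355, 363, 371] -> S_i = 339 + 8*i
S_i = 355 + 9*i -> [355, 364, 373, 382, 391]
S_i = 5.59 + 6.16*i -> [5.59, 11.75, 17.91, 24.07, 30.23]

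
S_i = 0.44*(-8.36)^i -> [0.44, -3.68, 30.75, -257.08, 2149.2]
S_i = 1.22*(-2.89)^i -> [1.22, -3.53, 10.19, -29.45, 85.1]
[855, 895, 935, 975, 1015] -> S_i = 855 + 40*i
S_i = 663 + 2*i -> [663, 665, 667, 669, 671]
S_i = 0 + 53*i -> [0, 53, 106, 159, 212]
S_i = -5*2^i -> [-5, -10, -20, -40, -80]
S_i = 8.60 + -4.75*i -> [8.6, 3.85, -0.9, -5.65, -10.4]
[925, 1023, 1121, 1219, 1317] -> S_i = 925 + 98*i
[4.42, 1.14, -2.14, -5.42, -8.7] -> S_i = 4.42 + -3.28*i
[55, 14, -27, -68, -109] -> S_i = 55 + -41*i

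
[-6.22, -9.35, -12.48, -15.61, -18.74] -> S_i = -6.22 + -3.13*i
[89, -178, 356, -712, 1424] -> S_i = 89*-2^i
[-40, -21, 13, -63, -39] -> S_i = Random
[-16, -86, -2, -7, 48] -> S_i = Random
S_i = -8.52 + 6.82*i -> [-8.52, -1.7, 5.12, 11.94, 18.76]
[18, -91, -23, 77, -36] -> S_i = Random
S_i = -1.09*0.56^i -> [-1.09, -0.61, -0.34, -0.19, -0.11]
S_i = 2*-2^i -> [2, -4, 8, -16, 32]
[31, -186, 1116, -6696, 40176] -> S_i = 31*-6^i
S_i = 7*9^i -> [7, 63, 567, 5103, 45927]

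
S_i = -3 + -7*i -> [-3, -10, -17, -24, -31]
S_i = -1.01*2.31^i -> [-1.01, -2.33, -5.39, -12.45, -28.76]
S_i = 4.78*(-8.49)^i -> [4.78, -40.58, 344.54, -2925.17, 24834.69]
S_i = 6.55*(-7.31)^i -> [6.55, -47.88, 350.01, -2558.55, 18702.98]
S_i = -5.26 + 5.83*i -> [-5.26, 0.57, 6.4, 12.23, 18.06]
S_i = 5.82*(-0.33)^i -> [5.82, -1.92, 0.63, -0.21, 0.07]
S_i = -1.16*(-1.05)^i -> [-1.16, 1.22, -1.28, 1.34, -1.41]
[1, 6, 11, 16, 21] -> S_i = 1 + 5*i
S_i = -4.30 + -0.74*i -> [-4.3, -5.04, -5.78, -6.52, -7.26]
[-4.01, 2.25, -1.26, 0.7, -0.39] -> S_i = -4.01*(-0.56)^i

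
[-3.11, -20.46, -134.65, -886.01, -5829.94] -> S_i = -3.11*6.58^i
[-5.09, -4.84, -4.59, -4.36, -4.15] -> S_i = -5.09*0.95^i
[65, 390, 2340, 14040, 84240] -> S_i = 65*6^i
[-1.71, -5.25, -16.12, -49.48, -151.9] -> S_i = -1.71*3.07^i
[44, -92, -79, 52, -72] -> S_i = Random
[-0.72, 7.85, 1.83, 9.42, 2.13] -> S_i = Random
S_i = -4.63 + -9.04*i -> [-4.63, -13.67, -22.71, -31.75, -40.79]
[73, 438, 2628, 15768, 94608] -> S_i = 73*6^i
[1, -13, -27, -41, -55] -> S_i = 1 + -14*i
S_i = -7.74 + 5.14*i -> [-7.74, -2.6, 2.54, 7.68, 12.82]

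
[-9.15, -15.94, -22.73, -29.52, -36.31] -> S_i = -9.15 + -6.79*i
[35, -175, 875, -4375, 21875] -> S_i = 35*-5^i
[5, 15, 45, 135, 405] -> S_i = 5*3^i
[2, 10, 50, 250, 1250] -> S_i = 2*5^i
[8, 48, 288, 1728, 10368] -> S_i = 8*6^i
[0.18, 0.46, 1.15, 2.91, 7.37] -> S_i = 0.18*2.53^i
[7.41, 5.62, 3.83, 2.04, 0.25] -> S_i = 7.41 + -1.79*i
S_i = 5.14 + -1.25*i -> [5.14, 3.89, 2.64, 1.39, 0.14]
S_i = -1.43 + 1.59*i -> [-1.43, 0.16, 1.75, 3.34, 4.93]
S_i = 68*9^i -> [68, 612, 5508, 49572, 446148]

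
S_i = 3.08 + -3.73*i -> [3.08, -0.65, -4.38, -8.11, -11.84]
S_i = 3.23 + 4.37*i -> [3.23, 7.6, 11.97, 16.34, 20.71]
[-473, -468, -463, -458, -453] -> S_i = -473 + 5*i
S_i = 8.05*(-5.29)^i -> [8.05, -42.58, 225.27, -1191.69, 6304.03]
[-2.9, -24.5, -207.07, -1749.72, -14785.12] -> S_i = -2.90*8.45^i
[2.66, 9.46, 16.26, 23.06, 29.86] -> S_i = 2.66 + 6.80*i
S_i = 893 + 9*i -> [893, 902, 911, 920, 929]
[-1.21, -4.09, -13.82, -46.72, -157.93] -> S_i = -1.21*3.38^i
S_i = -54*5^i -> [-54, -270, -1350, -6750, -33750]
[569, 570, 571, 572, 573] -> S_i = 569 + 1*i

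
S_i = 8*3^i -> [8, 24, 72, 216, 648]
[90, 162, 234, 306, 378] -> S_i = 90 + 72*i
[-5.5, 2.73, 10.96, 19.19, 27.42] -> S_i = -5.50 + 8.23*i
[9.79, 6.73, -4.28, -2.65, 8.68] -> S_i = Random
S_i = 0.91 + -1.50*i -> [0.91, -0.59, -2.09, -3.59, -5.09]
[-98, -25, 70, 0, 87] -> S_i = Random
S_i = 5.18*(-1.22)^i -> [5.18, -6.32, 7.71, -9.41, 11.48]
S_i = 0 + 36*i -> [0, 36, 72, 108, 144]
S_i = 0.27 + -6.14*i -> [0.27, -5.87, -12.01, -18.15, -24.29]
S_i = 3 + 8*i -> [3, 11, 19, 27, 35]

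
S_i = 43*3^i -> [43, 129, 387, 1161, 3483]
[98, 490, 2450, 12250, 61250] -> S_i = 98*5^i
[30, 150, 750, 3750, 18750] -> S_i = 30*5^i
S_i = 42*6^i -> [42, 252, 1512, 9072, 54432]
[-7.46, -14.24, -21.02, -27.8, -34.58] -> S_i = -7.46 + -6.78*i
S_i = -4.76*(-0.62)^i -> [-4.76, 2.95, -1.83, 1.13, -0.7]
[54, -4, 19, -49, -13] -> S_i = Random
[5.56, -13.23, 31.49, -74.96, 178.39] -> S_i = 5.56*(-2.38)^i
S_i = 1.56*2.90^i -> [1.56, 4.52, 13.12, 38.05, 110.34]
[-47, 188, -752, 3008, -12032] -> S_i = -47*-4^i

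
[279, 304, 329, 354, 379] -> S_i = 279 + 25*i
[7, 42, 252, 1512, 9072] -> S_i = 7*6^i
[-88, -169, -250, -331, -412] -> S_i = -88 + -81*i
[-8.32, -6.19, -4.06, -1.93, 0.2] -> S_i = -8.32 + 2.13*i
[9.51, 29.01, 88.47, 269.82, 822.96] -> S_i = 9.51*3.05^i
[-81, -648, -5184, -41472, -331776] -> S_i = -81*8^i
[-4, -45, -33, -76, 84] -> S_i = Random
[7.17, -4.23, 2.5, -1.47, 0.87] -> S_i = 7.17*(-0.59)^i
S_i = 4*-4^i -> [4, -16, 64, -256, 1024]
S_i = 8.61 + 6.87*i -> [8.61, 15.48, 22.35, 29.22, 36.09]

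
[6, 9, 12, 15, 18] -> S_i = 6 + 3*i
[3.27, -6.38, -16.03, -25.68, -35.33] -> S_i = 3.27 + -9.65*i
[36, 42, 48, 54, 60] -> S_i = 36 + 6*i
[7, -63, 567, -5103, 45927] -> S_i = 7*-9^i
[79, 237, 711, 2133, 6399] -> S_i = 79*3^i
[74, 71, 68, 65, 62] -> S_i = 74 + -3*i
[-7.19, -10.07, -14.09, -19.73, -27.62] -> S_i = -7.19*1.40^i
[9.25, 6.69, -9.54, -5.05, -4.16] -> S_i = Random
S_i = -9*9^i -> [-9, -81, -729, -6561, -59049]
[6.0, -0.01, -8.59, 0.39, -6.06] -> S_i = Random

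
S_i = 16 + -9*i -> [16, 7, -2, -11, -20]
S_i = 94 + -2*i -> [94, 92, 90, 88, 86]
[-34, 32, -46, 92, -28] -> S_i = Random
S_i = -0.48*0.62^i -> [-0.48, -0.3, -0.18, -0.11, -0.07]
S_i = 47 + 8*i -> [47, 55, 63, 71, 79]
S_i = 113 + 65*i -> [113, 178, 243, 308, 373]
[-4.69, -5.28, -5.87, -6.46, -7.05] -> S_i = -4.69 + -0.59*i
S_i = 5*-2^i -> [5, -10, 20, -40, 80]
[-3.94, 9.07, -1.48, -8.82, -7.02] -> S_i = Random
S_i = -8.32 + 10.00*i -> [-8.32, 1.68, 11.68, 21.68, 31.68]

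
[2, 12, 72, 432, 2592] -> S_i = 2*6^i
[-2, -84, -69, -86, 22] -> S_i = Random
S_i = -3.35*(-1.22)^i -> [-3.35, 4.09, -4.99, 6.08, -7.42]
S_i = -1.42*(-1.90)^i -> [-1.42, 2.7, -5.13, 9.74, -18.51]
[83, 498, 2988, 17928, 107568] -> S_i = 83*6^i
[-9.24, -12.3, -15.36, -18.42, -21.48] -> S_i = -9.24 + -3.06*i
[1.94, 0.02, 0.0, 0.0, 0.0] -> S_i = 1.94*0.01^i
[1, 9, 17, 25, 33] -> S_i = 1 + 8*i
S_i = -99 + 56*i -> [-99, -43, 13, 69, 125]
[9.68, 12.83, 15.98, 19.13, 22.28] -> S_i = 9.68 + 3.15*i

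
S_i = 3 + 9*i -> [3, 12, 21, 30, 39]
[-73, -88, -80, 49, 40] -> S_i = Random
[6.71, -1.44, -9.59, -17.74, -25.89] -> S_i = 6.71 + -8.15*i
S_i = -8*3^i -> [-8, -24, -72, -216, -648]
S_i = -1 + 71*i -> [-1, 70, 141, 212, 283]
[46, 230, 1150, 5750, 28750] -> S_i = 46*5^i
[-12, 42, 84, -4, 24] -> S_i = Random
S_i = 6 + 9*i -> [6, 15, 24, 33, 42]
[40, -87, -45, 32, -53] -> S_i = Random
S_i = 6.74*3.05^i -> [6.74, 20.56, 62.7, 191.23, 583.26]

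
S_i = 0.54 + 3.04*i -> [0.54, 3.58, 6.62, 9.66, 12.7]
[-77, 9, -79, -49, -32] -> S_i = Random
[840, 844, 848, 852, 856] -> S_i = 840 + 4*i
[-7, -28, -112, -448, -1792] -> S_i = -7*4^i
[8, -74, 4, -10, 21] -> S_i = Random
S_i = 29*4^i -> [29, 116, 464, 1856, 7424]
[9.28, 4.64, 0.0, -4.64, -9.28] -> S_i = 9.28 + -4.64*i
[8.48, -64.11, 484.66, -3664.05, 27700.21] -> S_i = 8.48*(-7.56)^i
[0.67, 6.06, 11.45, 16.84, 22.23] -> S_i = 0.67 + 5.39*i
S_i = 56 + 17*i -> [56, 73, 90, 107, 124]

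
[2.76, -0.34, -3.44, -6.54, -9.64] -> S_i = 2.76 + -3.10*i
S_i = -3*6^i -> [-3, -18, -108, -648, -3888]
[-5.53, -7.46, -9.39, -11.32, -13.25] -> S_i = -5.53 + -1.93*i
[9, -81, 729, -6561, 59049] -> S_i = 9*-9^i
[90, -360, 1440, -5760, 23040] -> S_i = 90*-4^i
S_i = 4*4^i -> [4, 16, 64, 256, 1024]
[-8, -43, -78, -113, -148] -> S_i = -8 + -35*i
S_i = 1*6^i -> [1, 6, 36, 216, 1296]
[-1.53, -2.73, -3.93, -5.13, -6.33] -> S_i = -1.53 + -1.20*i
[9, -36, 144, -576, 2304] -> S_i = 9*-4^i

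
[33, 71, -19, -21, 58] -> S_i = Random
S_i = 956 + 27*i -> [956, 983, 1010, 1037, 1064]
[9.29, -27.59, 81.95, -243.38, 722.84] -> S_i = 9.29*(-2.97)^i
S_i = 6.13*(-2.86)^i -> [6.13, -17.53, 50.14, -143.4, 410.13]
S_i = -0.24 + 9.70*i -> [-0.24, 9.46, 19.16, 28.86, 38.56]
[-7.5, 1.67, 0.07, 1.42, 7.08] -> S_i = Random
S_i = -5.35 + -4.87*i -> [-5.35, -10.22, -15.09, -19.96, -24.83]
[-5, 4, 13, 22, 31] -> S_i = -5 + 9*i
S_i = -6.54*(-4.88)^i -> [-6.54, 31.92, -155.75, 760.04, -3709.0]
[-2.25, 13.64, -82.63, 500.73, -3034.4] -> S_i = -2.25*(-6.06)^i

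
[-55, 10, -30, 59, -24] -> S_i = Random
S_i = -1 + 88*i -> [-1, 87, 175, 263, 351]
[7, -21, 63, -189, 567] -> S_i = 7*-3^i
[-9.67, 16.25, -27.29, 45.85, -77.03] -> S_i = -9.67*(-1.68)^i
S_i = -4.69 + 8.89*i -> [-4.69, 4.2, 13.09, 21.98, 30.87]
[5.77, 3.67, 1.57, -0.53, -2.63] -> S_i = 5.77 + -2.10*i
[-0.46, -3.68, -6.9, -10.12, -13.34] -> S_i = -0.46 + -3.22*i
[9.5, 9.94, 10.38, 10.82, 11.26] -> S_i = 9.50 + 0.44*i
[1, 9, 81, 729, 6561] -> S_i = 1*9^i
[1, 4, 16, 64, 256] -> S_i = 1*4^i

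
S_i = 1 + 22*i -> [1, 23, 45, 67, 89]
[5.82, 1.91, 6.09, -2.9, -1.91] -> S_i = Random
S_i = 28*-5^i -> [28, -140, 700, -3500, 17500]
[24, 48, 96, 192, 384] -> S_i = 24*2^i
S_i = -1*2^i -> [-1, -2, -4, -8, -16]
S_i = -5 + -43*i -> [-5, -48, -91, -134, -177]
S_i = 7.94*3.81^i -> [7.94, 30.25, 115.26, 439.13, 1673.09]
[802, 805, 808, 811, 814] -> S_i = 802 + 3*i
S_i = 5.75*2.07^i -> [5.75, 11.9, 24.64, 51.0, 105.57]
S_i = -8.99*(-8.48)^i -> [-8.99, 76.24, -646.47, 5482.1, -46488.24]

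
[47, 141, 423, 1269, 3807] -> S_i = 47*3^i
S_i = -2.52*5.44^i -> [-2.52, -13.71, -74.58, -405.69, -2206.97]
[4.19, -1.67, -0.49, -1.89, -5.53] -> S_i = Random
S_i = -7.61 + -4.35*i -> [-7.61, -11.96, -16.31, -20.66, -25.01]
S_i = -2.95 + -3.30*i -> [-2.95, -6.25, -9.55, -12.85, -16.15]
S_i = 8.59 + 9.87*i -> [8.59, 18.46, 28.33, 38.2, 48.07]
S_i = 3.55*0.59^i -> [3.55, 2.09, 1.24, 0.73, 0.43]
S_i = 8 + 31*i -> [8, 39, 70, 101, 132]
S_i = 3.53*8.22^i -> [3.53, 29.02, 238.52, 1960.61, 16116.18]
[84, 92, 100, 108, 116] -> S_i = 84 + 8*i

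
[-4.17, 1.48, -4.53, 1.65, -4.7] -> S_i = Random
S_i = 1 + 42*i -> [1, 43, 85, 127, 169]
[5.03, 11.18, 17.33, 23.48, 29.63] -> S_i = 5.03 + 6.15*i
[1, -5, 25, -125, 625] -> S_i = 1*-5^i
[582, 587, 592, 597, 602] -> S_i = 582 + 5*i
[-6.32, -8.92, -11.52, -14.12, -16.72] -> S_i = -6.32 + -2.60*i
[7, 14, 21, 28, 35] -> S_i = 7 + 7*i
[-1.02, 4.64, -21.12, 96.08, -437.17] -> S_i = -1.02*(-4.55)^i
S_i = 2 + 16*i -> [2, 18, 34, 50, 66]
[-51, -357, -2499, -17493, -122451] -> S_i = -51*7^i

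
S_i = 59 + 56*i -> [59, 115, 171, 227, 283]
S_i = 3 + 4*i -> [3, 7, 11, 15, 19]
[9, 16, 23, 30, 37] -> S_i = 9 + 7*i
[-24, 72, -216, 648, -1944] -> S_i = -24*-3^i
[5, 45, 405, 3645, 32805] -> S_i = 5*9^i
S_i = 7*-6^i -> [7, -42, 252, -1512, 9072]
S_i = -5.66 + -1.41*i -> [-5.66, -7.07, -8.48, -9.89, -11.3]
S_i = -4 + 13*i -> [-4, 9, 22, 35, 48]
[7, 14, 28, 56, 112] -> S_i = 7*2^i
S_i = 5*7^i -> [5, 35, 245, 1715, 12005]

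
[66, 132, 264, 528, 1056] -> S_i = 66*2^i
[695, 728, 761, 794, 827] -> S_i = 695 + 33*i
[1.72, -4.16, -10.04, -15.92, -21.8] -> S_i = 1.72 + -5.88*i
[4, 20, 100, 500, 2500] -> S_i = 4*5^i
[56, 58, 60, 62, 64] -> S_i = 56 + 2*i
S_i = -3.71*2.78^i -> [-3.71, -10.31, -28.67, -79.71, -221.59]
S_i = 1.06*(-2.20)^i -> [1.06, -2.33, 5.13, -11.29, 24.83]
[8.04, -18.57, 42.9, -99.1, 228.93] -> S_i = 8.04*(-2.31)^i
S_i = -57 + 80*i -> [-57, 23, 103, 183, 263]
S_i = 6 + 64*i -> [6, 70, 134, 198, 262]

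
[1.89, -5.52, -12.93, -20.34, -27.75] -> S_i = 1.89 + -7.41*i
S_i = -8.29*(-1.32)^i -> [-8.29, 10.94, -14.44, 19.07, -25.17]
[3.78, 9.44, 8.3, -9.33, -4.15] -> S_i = Random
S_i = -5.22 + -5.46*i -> [-5.22, -10.68, -16.14, -21.6, -27.06]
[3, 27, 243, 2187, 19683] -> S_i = 3*9^i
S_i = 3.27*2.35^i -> [3.27, 7.68, 18.06, 42.44, 99.73]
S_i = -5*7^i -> [-5, -35, -245, -1715, -12005]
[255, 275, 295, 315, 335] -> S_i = 255 + 20*i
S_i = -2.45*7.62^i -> [-2.45, -18.67, -142.26, -1084.0, -8260.11]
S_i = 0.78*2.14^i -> [0.78, 1.67, 3.57, 7.64, 16.36]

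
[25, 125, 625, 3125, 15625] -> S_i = 25*5^i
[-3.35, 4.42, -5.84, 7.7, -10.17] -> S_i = -3.35*(-1.32)^i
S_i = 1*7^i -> [1, 7, 49, 343, 2401]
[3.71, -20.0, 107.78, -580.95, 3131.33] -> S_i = 3.71*(-5.39)^i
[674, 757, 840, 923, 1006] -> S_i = 674 + 83*i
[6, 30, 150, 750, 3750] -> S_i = 6*5^i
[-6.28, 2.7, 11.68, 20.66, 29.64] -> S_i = -6.28 + 8.98*i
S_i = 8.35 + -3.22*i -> [8.35, 5.13, 1.91, -1.31, -4.53]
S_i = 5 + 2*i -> [5, 7, 9, 11, 13]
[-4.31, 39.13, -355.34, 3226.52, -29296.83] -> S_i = -4.31*(-9.08)^i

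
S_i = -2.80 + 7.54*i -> [-2.8, 4.74, 12.28, 19.82, 27.36]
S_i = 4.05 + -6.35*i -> [4.05, -2.3, -8.65, -15.0, -21.35]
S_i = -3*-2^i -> [-3, 6, -12, 24, -48]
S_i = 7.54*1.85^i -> [7.54, 13.95, 25.81, 47.74, 88.32]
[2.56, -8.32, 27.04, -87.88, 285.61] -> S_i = 2.56*(-3.25)^i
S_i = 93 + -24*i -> [93, 69, 45, 21, -3]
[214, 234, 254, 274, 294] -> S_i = 214 + 20*i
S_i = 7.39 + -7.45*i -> [7.39, -0.06, -7.51, -14.96, -22.41]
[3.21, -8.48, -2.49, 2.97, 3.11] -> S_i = Random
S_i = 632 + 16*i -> [632, 648, 664, 680, 696]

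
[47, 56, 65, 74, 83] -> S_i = 47 + 9*i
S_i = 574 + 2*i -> [574, 576, 578, 580, 582]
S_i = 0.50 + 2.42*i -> [0.5, 2.92, 5.34, 7.76, 10.18]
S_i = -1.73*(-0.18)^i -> [-1.73, 0.31, -0.06, 0.01, -0.0]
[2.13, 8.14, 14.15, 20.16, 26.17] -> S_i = 2.13 + 6.01*i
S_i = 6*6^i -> [6, 36, 216, 1296, 7776]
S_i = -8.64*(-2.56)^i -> [-8.64, 22.12, -56.62, 144.96, -371.09]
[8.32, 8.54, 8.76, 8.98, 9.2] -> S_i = 8.32 + 0.22*i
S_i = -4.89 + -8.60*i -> [-4.89, -13.49, -22.09, -30.69, -39.29]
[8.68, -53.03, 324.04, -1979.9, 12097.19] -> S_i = 8.68*(-6.11)^i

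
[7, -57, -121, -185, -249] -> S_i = 7 + -64*i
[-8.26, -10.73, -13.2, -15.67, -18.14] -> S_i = -8.26 + -2.47*i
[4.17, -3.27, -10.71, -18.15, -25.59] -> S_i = 4.17 + -7.44*i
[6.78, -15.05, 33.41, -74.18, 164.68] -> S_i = 6.78*(-2.22)^i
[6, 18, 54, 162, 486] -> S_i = 6*3^i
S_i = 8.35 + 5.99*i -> [8.35, 14.34, 20.33, 26.32, 32.31]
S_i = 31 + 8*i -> [31, 39, 47, 55, 63]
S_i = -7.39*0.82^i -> [-7.39, -6.06, -4.97, -4.07, -3.34]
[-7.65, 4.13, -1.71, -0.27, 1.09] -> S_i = Random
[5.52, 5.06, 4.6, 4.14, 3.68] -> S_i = 5.52 + -0.46*i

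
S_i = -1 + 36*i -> [-1, 35, 71, 107, 143]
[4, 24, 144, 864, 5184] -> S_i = 4*6^i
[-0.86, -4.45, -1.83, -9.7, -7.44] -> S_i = Random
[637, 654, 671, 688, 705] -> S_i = 637 + 17*i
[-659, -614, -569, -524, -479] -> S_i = -659 + 45*i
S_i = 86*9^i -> [86, 774, 6966, 62694, 564246]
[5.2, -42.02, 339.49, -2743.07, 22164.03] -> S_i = 5.20*(-8.08)^i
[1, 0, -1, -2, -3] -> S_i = 1 + -1*i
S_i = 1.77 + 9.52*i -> [1.77, 11.29, 20.81, 30.33, 39.85]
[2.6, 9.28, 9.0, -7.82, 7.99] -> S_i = Random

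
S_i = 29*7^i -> [29, 203, 1421, 9947, 69629]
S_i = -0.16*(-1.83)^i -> [-0.16, 0.29, -0.54, 0.98, -1.79]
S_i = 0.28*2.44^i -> [0.28, 0.68, 1.67, 4.07, 9.92]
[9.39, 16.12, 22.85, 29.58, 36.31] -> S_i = 9.39 + 6.73*i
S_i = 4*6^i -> [4, 24, 144, 864, 5184]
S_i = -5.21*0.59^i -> [-5.21, -3.07, -1.81, -1.07, -0.63]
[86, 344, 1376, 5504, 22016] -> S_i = 86*4^i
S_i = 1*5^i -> [1, 5, 25, 125, 625]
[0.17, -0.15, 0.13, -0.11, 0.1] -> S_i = 0.17*(-0.87)^i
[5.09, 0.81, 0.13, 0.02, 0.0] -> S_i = 5.09*0.16^i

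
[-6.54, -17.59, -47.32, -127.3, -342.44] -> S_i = -6.54*2.69^i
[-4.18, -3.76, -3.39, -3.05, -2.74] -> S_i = -4.18*0.90^i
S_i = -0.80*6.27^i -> [-0.8, -5.02, -31.45, -197.19, -1236.4]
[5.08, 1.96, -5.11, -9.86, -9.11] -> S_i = Random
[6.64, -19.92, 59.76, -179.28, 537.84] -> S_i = 6.64*(-3.00)^i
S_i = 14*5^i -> [14, 70, 350, 1750, 8750]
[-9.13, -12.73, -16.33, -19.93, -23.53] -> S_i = -9.13 + -3.60*i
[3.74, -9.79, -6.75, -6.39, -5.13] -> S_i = Random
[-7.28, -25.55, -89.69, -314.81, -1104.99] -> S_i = -7.28*3.51^i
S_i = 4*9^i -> [4, 36, 324, 2916, 26244]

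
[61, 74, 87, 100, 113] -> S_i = 61 + 13*i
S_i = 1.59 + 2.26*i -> [1.59, 3.85, 6.11, 8.37, 10.63]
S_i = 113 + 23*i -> [113, 136, 159, 182, 205]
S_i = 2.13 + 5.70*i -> [2.13, 7.83, 13.53, 19.23, 24.93]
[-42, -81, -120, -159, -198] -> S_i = -42 + -39*i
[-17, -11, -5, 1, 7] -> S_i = -17 + 6*i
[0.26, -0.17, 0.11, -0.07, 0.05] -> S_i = 0.26*(-0.66)^i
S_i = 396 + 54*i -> [396, 450, 504, 558, 612]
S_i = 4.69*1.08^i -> [4.69, 5.07, 5.47, 5.91, 6.38]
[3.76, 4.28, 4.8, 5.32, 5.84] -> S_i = 3.76 + 0.52*i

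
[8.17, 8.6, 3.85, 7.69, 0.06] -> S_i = Random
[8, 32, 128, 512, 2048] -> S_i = 8*4^i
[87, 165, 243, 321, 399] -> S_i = 87 + 78*i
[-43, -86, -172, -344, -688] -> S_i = -43*2^i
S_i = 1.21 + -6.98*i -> [1.21, -5.77, -12.75, -19.73, -26.71]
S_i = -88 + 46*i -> [-88, -42, 4, 50, 96]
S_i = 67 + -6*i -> [67, 61, 55, 49, 43]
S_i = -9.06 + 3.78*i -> [-9.06, -5.28, -1.5, 2.28, 6.06]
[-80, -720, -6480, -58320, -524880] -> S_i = -80*9^i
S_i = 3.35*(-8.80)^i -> [3.35, -29.48, 259.42, -2282.93, 20089.79]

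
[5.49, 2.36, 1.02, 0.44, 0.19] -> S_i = 5.49*0.43^i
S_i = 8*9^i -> [8, 72, 648, 5832, 52488]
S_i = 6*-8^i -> [6, -48, 384, -3072, 24576]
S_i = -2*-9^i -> [-2, 18, -162, 1458, -13122]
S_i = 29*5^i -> [29, 145, 725, 3625, 18125]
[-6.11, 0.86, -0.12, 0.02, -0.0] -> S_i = -6.11*(-0.14)^i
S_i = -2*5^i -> [-2, -10, -50, -250, -1250]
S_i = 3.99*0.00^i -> [3.99, 0.0, 0.0, 0.0, 0.0]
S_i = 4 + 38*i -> [4, 42, 80, 118, 156]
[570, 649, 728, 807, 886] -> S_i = 570 + 79*i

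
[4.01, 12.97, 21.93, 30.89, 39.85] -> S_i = 4.01 + 8.96*i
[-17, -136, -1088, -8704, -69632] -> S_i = -17*8^i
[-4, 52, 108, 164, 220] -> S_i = -4 + 56*i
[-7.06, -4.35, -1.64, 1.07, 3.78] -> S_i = -7.06 + 2.71*i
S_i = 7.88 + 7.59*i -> [7.88, 15.47, 23.06, 30.65, 38.24]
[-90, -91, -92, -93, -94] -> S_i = -90 + -1*i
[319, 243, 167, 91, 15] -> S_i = 319 + -76*i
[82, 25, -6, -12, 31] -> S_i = Random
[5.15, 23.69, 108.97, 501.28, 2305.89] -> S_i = 5.15*4.60^i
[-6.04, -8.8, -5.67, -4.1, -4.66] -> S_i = Random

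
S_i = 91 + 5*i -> [91, 96, 101, 106, 111]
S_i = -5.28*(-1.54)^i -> [-5.28, 8.13, -12.52, 19.28, -29.7]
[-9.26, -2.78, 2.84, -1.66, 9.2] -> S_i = Random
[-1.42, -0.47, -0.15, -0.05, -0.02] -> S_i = -1.42*0.33^i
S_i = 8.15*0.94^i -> [8.15, 7.66, 7.2, 6.77, 6.36]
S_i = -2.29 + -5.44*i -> [-2.29, -7.73, -13.17, -18.61, -24.05]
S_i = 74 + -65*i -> [74, 9, -56, -121, -186]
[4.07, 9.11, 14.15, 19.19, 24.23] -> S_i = 4.07 + 5.04*i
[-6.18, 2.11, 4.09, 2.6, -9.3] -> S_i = Random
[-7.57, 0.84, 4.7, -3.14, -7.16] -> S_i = Random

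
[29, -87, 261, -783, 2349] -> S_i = 29*-3^i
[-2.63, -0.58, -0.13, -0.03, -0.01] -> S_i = -2.63*0.22^i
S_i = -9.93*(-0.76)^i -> [-9.93, 7.55, -5.74, 4.36, -3.31]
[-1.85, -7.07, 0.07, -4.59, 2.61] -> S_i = Random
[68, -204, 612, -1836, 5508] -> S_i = 68*-3^i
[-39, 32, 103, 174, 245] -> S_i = -39 + 71*i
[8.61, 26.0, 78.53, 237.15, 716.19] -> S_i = 8.61*3.02^i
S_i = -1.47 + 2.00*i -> [-1.47, 0.53, 2.53, 4.53, 6.53]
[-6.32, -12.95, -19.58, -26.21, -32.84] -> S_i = -6.32 + -6.63*i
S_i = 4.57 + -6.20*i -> [4.57, -1.63, -7.83, -14.03, -20.23]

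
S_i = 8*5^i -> [8, 40, 200, 1000, 5000]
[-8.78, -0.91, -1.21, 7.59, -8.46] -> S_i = Random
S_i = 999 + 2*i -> [999, 1001, 1003, 1005, 1007]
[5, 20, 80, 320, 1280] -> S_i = 5*4^i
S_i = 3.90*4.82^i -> [3.9, 18.8, 90.61, 436.72, 2105.0]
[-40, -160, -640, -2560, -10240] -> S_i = -40*4^i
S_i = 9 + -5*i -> [9, 4, -1, -6, -11]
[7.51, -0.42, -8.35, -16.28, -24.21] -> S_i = 7.51 + -7.93*i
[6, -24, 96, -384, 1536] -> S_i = 6*-4^i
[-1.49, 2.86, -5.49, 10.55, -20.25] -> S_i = -1.49*(-1.92)^i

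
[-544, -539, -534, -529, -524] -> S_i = -544 + 5*i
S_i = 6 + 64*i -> [6, 70, 134, 198, 262]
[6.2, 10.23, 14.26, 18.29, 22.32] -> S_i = 6.20 + 4.03*i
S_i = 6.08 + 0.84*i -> [6.08, 6.92, 7.76, 8.6, 9.44]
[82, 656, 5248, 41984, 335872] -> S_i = 82*8^i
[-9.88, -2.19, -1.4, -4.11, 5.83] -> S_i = Random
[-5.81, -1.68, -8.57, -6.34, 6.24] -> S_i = Random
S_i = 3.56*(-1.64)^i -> [3.56, -5.84, 9.57, -15.7, 25.75]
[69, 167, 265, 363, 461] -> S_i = 69 + 98*i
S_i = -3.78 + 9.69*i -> [-3.78, 5.91, 15.6, 25.29, 34.98]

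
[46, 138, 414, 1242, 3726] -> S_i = 46*3^i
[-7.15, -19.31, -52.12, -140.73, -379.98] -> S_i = -7.15*2.70^i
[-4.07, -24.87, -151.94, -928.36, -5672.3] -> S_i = -4.07*6.11^i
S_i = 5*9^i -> [5, 45, 405, 3645, 32805]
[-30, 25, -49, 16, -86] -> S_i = Random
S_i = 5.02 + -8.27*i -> [5.02, -3.25, -11.52, -19.79, -28.06]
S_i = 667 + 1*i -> [667, 668, 669, 670, 671]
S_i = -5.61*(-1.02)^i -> [-5.61, 5.72, -5.84, 5.95, -6.07]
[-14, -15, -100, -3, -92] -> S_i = Random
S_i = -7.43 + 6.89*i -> [-7.43, -0.54, 6.35, 13.24, 20.13]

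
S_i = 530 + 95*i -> [530, 625, 720, 815, 910]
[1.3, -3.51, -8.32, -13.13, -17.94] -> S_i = 1.30 + -4.81*i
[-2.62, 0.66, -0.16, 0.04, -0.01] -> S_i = -2.62*(-0.25)^i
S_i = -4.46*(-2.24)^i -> [-4.46, 9.99, -22.38, 50.13, -112.29]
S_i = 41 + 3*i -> [41, 44, 47, 50, 53]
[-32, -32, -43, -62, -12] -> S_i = Random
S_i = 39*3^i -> [39, 117, 351, 1053, 3159]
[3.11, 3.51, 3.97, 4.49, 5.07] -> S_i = 3.11*1.13^i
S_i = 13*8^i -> [13, 104, 832, 6656, 53248]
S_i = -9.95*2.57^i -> [-9.95, -25.57, -65.72, -168.9, -434.07]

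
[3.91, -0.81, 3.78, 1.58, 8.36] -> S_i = Random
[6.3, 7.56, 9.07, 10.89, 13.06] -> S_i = 6.30*1.20^i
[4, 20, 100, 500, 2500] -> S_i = 4*5^i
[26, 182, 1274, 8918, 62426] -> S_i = 26*7^i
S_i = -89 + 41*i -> [-89, -48, -7, 34, 75]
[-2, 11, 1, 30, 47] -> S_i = Random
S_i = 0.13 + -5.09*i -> [0.13, -4.96, -10.05, -15.14, -20.23]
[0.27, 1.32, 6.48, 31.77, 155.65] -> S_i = 0.27*4.90^i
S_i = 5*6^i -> [5, 30, 180, 1080, 6480]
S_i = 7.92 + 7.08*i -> [7.92, 15.0, 22.08, 29.16, 36.24]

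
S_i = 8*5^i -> [8, 40, 200, 1000, 5000]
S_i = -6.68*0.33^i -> [-6.68, -2.2, -0.73, -0.24, -0.08]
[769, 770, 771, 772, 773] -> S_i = 769 + 1*i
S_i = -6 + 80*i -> [-6, 74, 154, 234, 314]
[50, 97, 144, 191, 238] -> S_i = 50 + 47*i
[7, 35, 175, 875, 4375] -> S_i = 7*5^i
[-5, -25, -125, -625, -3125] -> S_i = -5*5^i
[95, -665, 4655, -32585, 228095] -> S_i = 95*-7^i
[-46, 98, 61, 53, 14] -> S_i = Random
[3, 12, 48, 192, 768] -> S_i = 3*4^i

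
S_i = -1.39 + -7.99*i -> [-1.39, -9.38, -17.37, -25.36, -33.35]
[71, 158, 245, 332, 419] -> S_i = 71 + 87*i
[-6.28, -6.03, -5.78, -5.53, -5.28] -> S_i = -6.28 + 0.25*i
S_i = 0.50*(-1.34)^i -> [0.5, -0.67, 0.9, -1.2, 1.61]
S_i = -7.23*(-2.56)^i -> [-7.23, 18.51, -47.38, 121.3, -310.53]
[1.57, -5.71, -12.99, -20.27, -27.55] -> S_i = 1.57 + -7.28*i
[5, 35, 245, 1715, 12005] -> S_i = 5*7^i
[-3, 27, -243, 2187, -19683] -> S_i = -3*-9^i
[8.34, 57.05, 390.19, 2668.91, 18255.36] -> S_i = 8.34*6.84^i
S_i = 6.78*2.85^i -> [6.78, 19.32, 55.07, 156.95, 447.31]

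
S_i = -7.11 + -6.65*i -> [-7.11, -13.76, -20.41, -27.06, -33.71]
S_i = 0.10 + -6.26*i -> [0.1, -6.16, -12.42, -18.68, -24.94]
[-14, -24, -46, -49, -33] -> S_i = Random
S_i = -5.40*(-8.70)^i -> [-5.4, 46.98, -408.73, 3555.92, -30936.47]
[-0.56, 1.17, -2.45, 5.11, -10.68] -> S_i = -0.56*(-2.09)^i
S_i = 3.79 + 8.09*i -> [3.79, 11.88, 19.97, 28.06, 36.15]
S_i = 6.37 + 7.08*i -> [6.37, 13.45, 20.53, 27.61, 34.69]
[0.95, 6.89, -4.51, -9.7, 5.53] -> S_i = Random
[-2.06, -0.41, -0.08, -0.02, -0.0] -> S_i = -2.06*0.20^i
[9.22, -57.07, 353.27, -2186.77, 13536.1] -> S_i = 9.22*(-6.19)^i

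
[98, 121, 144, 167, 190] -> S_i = 98 + 23*i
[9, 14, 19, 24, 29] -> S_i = 9 + 5*i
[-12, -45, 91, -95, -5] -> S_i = Random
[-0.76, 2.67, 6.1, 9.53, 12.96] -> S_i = -0.76 + 3.43*i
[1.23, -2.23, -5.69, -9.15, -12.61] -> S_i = 1.23 + -3.46*i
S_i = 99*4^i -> [99, 396, 1584, 6336, 25344]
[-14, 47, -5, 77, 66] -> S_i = Random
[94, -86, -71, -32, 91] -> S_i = Random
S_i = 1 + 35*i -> [1, 36, 71, 106, 141]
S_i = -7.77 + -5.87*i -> [-7.77, -13.64, -19.51, -25.38, -31.25]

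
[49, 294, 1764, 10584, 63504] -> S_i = 49*6^i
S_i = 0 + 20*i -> [0, 20, 40, 60, 80]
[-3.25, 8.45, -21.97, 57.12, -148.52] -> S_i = -3.25*(-2.60)^i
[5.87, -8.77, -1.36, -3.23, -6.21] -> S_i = Random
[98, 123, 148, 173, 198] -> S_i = 98 + 25*i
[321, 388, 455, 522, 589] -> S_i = 321 + 67*i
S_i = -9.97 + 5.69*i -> [-9.97, -4.28, 1.41, 7.1, 12.79]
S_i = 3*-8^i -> [3, -24, 192, -1536, 12288]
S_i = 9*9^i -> [9, 81, 729, 6561, 59049]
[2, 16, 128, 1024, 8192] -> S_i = 2*8^i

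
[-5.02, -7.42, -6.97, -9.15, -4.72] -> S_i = Random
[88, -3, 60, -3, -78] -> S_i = Random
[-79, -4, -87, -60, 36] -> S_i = Random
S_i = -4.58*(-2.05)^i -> [-4.58, 9.39, -19.25, 39.46, -80.89]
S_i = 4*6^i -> [4, 24, 144, 864, 5184]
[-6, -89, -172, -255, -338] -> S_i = -6 + -83*i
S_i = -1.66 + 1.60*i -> [-1.66, -0.06, 1.54, 3.14, 4.74]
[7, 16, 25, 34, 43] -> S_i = 7 + 9*i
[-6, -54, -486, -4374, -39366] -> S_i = -6*9^i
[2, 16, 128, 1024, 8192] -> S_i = 2*8^i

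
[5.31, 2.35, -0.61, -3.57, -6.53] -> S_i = 5.31 + -2.96*i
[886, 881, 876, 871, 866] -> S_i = 886 + -5*i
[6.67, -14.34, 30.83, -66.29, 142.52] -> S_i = 6.67*(-2.15)^i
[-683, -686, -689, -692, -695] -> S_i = -683 + -3*i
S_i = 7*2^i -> [7, 14, 28, 56, 112]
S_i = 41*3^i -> [41, 123, 369, 1107, 3321]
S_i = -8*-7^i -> [-8, 56, -392, 2744, -19208]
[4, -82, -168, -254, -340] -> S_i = 4 + -86*i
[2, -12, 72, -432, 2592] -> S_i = 2*-6^i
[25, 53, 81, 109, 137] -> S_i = 25 + 28*i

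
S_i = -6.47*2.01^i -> [-6.47, -13.0, -26.14, -52.54, -105.61]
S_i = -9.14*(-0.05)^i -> [-9.14, 0.46, -0.02, 0.0, -0.0]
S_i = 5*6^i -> [5, 30, 180, 1080, 6480]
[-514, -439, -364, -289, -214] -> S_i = -514 + 75*i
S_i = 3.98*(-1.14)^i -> [3.98, -4.54, 5.17, -5.9, 6.72]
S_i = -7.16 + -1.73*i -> [-7.16, -8.89, -10.62, -12.35, -14.08]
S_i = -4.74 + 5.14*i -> [-4.74, 0.4, 5.54, 10.68, 15.82]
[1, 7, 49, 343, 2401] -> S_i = 1*7^i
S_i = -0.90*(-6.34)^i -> [-0.9, 5.71, -36.18, 229.36, -1454.12]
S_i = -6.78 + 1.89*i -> [-6.78, -4.89, -3.0, -1.11, 0.78]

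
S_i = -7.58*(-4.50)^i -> [-7.58, 34.11, -153.5, 690.73, -3108.27]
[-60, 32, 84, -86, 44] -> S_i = Random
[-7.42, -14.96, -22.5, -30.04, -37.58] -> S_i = -7.42 + -7.54*i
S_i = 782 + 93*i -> [782, 875, 968, 1061, 1154]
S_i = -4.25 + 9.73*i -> [-4.25, 5.48, 15.21, 24.94, 34.67]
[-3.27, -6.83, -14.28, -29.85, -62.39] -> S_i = -3.27*2.09^i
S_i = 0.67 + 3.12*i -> [0.67, 3.79, 6.91, 10.03, 13.15]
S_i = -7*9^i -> [-7, -63, -567, -5103, -45927]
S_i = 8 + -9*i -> [8, -1, -10, -19, -28]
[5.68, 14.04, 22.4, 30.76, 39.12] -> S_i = 5.68 + 8.36*i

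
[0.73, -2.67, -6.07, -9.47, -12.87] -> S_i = 0.73 + -3.40*i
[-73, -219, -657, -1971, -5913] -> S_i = -73*3^i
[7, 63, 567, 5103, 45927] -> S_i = 7*9^i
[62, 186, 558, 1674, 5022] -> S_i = 62*3^i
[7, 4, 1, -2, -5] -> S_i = 7 + -3*i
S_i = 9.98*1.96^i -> [9.98, 19.56, 38.34, 75.14, 147.28]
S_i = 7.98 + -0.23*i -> [7.98, 7.75, 7.52, 7.29, 7.06]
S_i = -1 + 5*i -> [-1, 4, 9, 14, 19]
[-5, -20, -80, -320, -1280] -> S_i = -5*4^i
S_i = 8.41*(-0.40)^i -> [8.41, -3.36, 1.35, -0.54, 0.22]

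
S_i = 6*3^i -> [6, 18, 54, 162, 486]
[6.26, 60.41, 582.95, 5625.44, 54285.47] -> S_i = 6.26*9.65^i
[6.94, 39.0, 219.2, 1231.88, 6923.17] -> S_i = 6.94*5.62^i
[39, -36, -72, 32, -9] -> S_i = Random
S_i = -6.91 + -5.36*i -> [-6.91, -12.27, -17.63, -22.99, -28.35]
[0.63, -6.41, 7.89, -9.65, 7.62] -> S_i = Random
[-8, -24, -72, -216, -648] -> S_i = -8*3^i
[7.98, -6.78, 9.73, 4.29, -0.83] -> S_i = Random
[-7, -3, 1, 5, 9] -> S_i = -7 + 4*i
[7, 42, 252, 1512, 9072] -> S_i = 7*6^i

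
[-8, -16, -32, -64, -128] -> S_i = -8*2^i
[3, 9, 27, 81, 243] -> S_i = 3*3^i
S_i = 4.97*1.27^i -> [4.97, 6.31, 8.02, 10.18, 12.93]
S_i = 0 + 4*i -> [0, 4, 8, 12, 16]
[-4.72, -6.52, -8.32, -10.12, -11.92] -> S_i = -4.72 + -1.80*i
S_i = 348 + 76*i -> [348, 424, 500, 576, 652]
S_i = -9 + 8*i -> [-9, -1, 7, 15, 23]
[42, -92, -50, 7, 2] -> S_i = Random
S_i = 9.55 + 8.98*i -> [9.55, 18.53, 27.51, 36.49, 45.47]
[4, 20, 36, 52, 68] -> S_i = 4 + 16*i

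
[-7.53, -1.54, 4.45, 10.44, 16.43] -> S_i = -7.53 + 5.99*i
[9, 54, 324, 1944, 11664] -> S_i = 9*6^i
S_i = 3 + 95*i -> [3, 98, 193, 288, 383]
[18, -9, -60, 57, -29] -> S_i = Random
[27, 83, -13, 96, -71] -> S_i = Random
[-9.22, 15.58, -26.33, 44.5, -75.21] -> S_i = -9.22*(-1.69)^i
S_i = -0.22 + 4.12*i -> [-0.22, 3.9, 8.02, 12.14, 16.26]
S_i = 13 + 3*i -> [13, 16, 19, 22, 25]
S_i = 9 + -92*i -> [9, -83, -175, -267, -359]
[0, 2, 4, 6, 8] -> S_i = 0 + 2*i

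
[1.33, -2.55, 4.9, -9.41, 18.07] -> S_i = 1.33*(-1.92)^i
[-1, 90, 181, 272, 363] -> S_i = -1 + 91*i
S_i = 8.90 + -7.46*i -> [8.9, 1.44, -6.02, -13.48, -20.94]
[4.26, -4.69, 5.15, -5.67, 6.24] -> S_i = 4.26*(-1.10)^i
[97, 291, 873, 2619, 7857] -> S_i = 97*3^i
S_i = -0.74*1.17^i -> [-0.74, -0.87, -1.01, -1.19, -1.39]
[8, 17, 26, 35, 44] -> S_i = 8 + 9*i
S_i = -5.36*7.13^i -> [-5.36, -38.22, -272.49, -1942.82, -13852.33]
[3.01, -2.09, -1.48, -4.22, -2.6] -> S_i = Random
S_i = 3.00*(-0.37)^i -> [3.0, -1.11, 0.41, -0.15, 0.06]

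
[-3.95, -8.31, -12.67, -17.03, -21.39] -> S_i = -3.95 + -4.36*i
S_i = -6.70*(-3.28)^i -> [-6.7, 21.98, -72.08, 236.43, -775.48]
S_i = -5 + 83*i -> [-5, 78, 161, 244, 327]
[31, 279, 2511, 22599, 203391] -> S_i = 31*9^i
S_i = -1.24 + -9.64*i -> [-1.24, -10.88, -20.52, -30.16, -39.8]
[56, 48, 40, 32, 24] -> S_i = 56 + -8*i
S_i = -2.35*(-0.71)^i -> [-2.35, 1.67, -1.18, 0.84, -0.6]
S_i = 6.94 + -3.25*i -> [6.94, 3.69, 0.44, -2.81, -6.06]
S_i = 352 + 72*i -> [352, 424, 496, 568, 640]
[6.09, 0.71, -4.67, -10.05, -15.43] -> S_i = 6.09 + -5.38*i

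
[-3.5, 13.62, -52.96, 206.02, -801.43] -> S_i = -3.50*(-3.89)^i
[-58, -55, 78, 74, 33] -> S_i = Random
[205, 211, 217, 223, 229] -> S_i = 205 + 6*i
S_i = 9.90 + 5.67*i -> [9.9, 15.57, 21.24, 26.91, 32.58]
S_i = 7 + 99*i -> [7, 106, 205, 304, 403]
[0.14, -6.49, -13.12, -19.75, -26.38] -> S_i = 0.14 + -6.63*i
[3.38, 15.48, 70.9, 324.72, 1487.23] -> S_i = 3.38*4.58^i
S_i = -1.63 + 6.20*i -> [-1.63, 4.57, 10.77, 16.97, 23.17]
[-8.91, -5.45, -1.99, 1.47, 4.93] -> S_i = -8.91 + 3.46*i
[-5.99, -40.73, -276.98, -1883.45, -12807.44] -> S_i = -5.99*6.80^i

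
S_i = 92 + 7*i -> [92, 99, 106, 113, 120]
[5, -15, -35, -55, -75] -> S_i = 5 + -20*i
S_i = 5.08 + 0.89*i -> [5.08, 5.97, 6.86, 7.75, 8.64]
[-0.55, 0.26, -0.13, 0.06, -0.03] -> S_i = -0.55*(-0.48)^i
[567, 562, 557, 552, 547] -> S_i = 567 + -5*i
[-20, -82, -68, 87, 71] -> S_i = Random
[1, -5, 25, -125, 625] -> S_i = 1*-5^i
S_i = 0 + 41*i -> [0, 41, 82, 123, 164]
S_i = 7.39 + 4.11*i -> [7.39, 11.5, 15.61, 19.72, 23.83]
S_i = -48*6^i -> [-48, -288, -1728, -10368, -62208]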